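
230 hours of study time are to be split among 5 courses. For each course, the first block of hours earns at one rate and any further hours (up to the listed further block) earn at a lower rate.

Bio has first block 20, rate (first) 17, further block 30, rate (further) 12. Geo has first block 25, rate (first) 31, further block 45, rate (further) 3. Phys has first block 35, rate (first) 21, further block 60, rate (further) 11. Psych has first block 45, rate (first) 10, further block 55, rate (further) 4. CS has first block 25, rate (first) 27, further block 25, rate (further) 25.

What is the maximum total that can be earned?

4270

Order all 10 blocks by rate: Geo/first 31 > CS/first 27 > CS/second 25 > Phys/first 21 > Bio/first 17 > Bio/second 12 > Phys/second 11 > Psych/first 10 > Psych/second 4 > Geo/second 3.
Geo first at 31: fill all 25 — 205 left.
Fill CS first block (25 at 27) — 180 left.
CS second at 25: fill all 25 — 155 left.
Phys first at 21: fill all 35 — 120 left.
Fill Bio first block (20 at 17) — 100 left.
Fill Bio second block (30 at 12) — 70 left.
Phys/second (11): +60 — 10 left.
10 remain; put them into Psych first at 10.
Total = 31×25 + 27×25 + 25×25 + 21×35 + 17×20 + 12×30 + 11×60 + 10×10 = 4270.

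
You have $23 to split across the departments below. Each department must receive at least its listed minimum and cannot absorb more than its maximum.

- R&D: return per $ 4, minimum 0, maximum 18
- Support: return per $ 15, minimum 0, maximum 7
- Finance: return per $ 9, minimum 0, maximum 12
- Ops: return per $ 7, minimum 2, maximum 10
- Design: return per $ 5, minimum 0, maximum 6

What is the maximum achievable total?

241

Meeting every minimum uses 0+0+0+2+0 = 2 $, leaving 21.
Highest return per $ first: Support 15 > Finance 9 > Ops 7 > Design 5 > R&D 4.
Give Support 7 more to hit its cap of 7 → 14 left.
Finance: +12 to 12 (cap) → 2 left.
Ops has room for 8 more but only 2 remain, so it gets 4.
Total = 15×7 + 9×12 + 7×4 = 241.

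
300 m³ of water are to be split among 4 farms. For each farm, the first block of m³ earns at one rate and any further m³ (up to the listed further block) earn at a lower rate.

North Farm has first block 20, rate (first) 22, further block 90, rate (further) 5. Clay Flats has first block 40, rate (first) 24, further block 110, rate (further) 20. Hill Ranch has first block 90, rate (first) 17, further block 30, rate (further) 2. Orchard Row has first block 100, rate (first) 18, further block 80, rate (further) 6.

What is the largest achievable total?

Treat each block as its own option and order by rate: Clay Flats/tier1 24 > North Farm/tier1 22 > Clay Flats/tier2 20 > Orchard Row/tier1 18 > Hill Ranch/tier1 17 > Orchard Row/tier2 6 > North Farm/tier2 5 > Hill Ranch/tier2 2.
Clay Flats tier1 at 24: fill all 40 → 260 left.
Fill North Farm tier1 block (20 at 22) → 240 left.
Clay Flats/tier2 (20): +110 → 130 left.
Orchard Row/tier1 (18): +100 → 30 left.
Hill Ranch tier1 at 17: only 30 left, fill 30.
Total = 24×40 + 22×20 + 20×110 + 18×100 + 17×30 = 5910.

5910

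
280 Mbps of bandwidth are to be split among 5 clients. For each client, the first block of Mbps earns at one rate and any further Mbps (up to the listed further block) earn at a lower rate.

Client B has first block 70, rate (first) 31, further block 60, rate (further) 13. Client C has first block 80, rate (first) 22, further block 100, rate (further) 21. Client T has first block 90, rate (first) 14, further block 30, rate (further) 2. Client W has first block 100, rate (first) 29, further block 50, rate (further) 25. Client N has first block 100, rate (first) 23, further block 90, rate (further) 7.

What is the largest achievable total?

Rank every tier by rate: Client B/T1 31 > Client W/T1 29 > Client W/T2 25 > Client N/T1 23 > Client C/T1 22 > Client C/T2 21 > Client T/T1 14 > Client B/T2 13 > Client N/T2 7 > Client T/T2 2.
Client B T1 at 31: fill all 70 — 210 left.
Client W T1 at 29: fill all 100 — 110 left.
Client W/T2 (25): +50 — 60 left.
Client N T1 at 23: only 60 left, fill 60.
Total = 31×70 + 29×100 + 25×50 + 23×60 = 7700.

7700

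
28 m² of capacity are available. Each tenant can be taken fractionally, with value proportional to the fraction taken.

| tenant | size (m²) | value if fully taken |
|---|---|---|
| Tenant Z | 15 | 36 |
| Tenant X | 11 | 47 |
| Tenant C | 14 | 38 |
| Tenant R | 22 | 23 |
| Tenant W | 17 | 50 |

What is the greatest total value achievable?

Sort by value density: Tenant X 47/11≈4.27, Tenant W 50/17≈2.94, Tenant C 38/14≈2.71, Tenant Z 36/15≈2.4, Tenant R 23/22≈1.05.
All 11 m² of Tenant X fit (value 47) — 17 remain.
Tenant W: take in full, 17 m² for value 50 — 0 left.
Total value = 97.

97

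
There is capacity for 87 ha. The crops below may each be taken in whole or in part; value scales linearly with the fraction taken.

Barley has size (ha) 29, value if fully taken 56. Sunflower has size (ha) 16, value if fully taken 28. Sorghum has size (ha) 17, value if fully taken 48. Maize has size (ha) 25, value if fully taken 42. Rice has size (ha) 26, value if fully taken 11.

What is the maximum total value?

Best value per unit of size first: Sorghum 48/17≈2.82, Barley 56/29≈1.93, Sunflower 28/16≈1.75, Maize 42/25≈1.68, Rice 11/26≈0.423.
Sorghum: take in full, 17 ha for value 48 — 70 left.
Take all of Barley (29 ha, value 56) — 41 ha left.
Take all of Sunflower (16 ha, value 28) — 25 ha left.
Take all of Maize (25 ha, value 42) — 0 ha left.
Total value = 174.

174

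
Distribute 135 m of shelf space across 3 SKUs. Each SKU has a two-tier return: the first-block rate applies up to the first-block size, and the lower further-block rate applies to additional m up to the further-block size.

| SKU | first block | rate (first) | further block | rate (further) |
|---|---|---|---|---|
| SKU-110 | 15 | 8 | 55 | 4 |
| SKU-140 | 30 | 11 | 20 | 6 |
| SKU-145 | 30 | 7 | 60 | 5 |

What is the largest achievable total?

980

Treat each block as its own option and order by rate: SKU-140/T1 11 > SKU-110/T1 8 > SKU-145/T1 7 > SKU-140/T2 6 > SKU-145/T2 5 > SKU-110/T2 4.
SKU-140 T1 at 11: fill all 30 — 105 left.
SKU-110 T1 at 8: fill all 15 — 90 left.
SKU-145/T1 (7): +30 — 60 left.
Fill SKU-140 T2 block (20 at 6) — 40 left.
SKU-145 T2 at 5: only 40 left, fill 40.
Total = 11×30 + 8×15 + 7×30 + 6×20 + 5×40 = 980.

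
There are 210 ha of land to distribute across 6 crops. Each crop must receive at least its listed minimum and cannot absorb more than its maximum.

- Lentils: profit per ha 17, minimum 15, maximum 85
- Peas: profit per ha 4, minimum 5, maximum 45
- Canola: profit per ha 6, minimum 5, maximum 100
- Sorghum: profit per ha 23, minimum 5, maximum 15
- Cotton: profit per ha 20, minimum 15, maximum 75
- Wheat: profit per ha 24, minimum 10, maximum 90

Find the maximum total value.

Meeting every minimum uses 15+5+5+5+15+10 = 55 ha, leaving 155.
Order the crops by profit per ha: Wheat 24 > Sorghum 23 > Cotton 20 > Lentils 17 > Canola 6 > Peas 4.
Wheat: +80 to 90 (cap) → 75 left.
Sorghum: +10 to 15 (cap) → 65 left.
Cotton takes 60 more to reach its cap of 75 → 5 left.
Lentils has room for 70 more but only 5 remain, so it gets 20.
Total = 17×20 + 4×5 + 6×5 + 23×15 + 20×75 + 24×90 = 4395.

4395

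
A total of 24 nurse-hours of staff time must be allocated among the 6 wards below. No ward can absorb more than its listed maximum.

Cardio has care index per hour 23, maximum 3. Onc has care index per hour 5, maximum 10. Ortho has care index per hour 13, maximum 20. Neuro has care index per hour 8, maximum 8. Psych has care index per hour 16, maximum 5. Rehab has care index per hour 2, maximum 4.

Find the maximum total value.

Highest care index per hour first: Cardio 23 > Psych 16 > Ortho 13 > Neuro 8 > Onc 5 > Rehab 2.
Cardio takes 3 to reach its cap of 3 → 21 left.
Psych takes 5 to reach its cap of 5 → 16 left.
Ortho: +16 (room for 20) → 16. Pool exhausted.
Total = 23×3 + 13×16 + 16×5 = 357.

357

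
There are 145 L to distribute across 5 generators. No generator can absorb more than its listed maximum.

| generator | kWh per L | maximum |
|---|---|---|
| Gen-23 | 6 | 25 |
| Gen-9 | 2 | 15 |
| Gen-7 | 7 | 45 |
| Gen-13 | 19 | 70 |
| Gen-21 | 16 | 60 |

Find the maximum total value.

2395

Highest kWh per L first: Gen-13 19 > Gen-21 16 > Gen-7 7 > Gen-23 6 > Gen-9 2.
Give Gen-13 70 to hit its cap of 70 — 75 left.
Give Gen-21 60 to hit its cap of 60 — 15 left.
Gen-7 has room for 45 but only 15 remain, so it gets 15.
Total = 7×15 + 19×70 + 16×60 = 2395.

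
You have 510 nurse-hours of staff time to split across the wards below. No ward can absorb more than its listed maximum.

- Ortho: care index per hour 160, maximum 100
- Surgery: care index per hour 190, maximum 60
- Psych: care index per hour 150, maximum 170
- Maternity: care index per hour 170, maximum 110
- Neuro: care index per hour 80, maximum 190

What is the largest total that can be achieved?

Order the wards by care index per hour: Surgery 190 > Maternity 170 > Ortho 160 > Psych 150 > Neuro 80.
Give Surgery 60 to hit its cap of 60 — 450 left.
Give Maternity 110 to hit its cap of 110 — 340 left.
Ortho: +100 to 100 (cap) — 240 left.
Psych takes 170 to reach its cap of 170 — 70 left.
Neuro: +70 (room for 190) → 70. Pool exhausted.
Total = 160×100 + 190×60 + 150×170 + 170×110 + 80×70 = 77200.

77200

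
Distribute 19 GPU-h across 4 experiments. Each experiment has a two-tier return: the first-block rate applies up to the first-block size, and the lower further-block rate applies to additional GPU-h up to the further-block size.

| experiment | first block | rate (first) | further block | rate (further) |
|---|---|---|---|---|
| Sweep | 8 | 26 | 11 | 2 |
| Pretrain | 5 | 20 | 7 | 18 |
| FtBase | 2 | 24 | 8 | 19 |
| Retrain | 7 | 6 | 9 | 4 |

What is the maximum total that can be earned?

432

Treat each block as its own option and order by rate: Sweep/T1 26 > FtBase/T1 24 > Pretrain/T1 20 > FtBase/T2 19 > Pretrain/T2 18 > Retrain/T1 6 > Retrain/T2 4 > Sweep/T2 2.
Sweep/T1 (26): +8 — 11 left.
Fill FtBase T1 block (2 at 24) — 9 left.
Fill Pretrain T1 block (5 at 20) — 4 left.
FtBase/T2: +4 of 8 at 19; pool empty.
Total = 26×8 + 24×2 + 20×5 + 19×4 = 432.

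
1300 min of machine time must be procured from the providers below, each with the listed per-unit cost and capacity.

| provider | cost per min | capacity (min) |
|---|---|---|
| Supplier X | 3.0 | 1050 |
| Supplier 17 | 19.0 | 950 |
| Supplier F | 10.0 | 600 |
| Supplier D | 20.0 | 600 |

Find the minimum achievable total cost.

5650

Use providers in increasing cost order.
Supplier X (3.0): use full 1050 → 250 min to go.
Supplier F at 10.0: take 250 of its 600 → requirement met.
Supplier 17, Supplier D: unused.
Cost = 1050×3.0 + 250×10.0 = 5650.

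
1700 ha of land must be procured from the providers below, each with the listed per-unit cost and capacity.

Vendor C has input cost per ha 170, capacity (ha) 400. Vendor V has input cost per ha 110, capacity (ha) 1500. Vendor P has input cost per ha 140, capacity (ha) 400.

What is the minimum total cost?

Cheapest first:
Vendor V (110): use full 1500 → 200 ha to go.
Vendor P at 140: take 200 of its 400 → requirement met.
Vendor C: unused.
Cost = 1500×110 + 200×140 = 193000.

193000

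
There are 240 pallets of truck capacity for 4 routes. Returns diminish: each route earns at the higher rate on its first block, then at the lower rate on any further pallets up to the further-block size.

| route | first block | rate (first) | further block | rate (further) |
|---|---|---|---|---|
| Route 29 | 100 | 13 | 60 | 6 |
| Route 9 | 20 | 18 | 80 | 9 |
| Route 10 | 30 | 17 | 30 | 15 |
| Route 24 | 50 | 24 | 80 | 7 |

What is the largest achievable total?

Treat each block as its own option and order by rate: Route 24/first 24 > Route 9/first 18 > Route 10/first 17 > Route 10/second 15 > Route 29/first 13 > Route 9/second 9 > Route 24/second 7 > Route 29/second 6.
Route 24/first (24): +50 → 190 left.
Fill Route 9 first block (20 at 18) → 170 left.
Fill Route 10 first block (30 at 17) → 140 left.
Route 10 second at 15: fill all 30 → 110 left.
Fill Route 29 first block (100 at 13) → 10 left.
Route 9 second at 9: only 10 left, fill 10.
Total = 24×50 + 18×20 + 17×30 + 15×30 + 13×100 + 9×10 = 3910.

3910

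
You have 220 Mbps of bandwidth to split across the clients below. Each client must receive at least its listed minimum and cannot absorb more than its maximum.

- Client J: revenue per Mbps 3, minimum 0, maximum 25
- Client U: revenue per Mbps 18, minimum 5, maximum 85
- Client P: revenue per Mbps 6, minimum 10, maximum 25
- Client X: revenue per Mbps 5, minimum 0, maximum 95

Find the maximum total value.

2200

Meeting every minimum uses 0+5+10+0 = 15 Mbps, leaving 205.
Rank by revenue per Mbps: Client U 18 > Client P 6 > Client X 5 > Client J 3.
Give Client U 80 more to hit its cap of 85 ; 125 left.
Client P takes 15 more to reach its cap of 25 ; 110 left.
Give Client X 95 more to hit its cap of 95 ; 15 left.
Client J: +15 (room for 25) → 15. Pool exhausted.
Total = 3×15 + 18×85 + 6×25 + 5×95 = 2200.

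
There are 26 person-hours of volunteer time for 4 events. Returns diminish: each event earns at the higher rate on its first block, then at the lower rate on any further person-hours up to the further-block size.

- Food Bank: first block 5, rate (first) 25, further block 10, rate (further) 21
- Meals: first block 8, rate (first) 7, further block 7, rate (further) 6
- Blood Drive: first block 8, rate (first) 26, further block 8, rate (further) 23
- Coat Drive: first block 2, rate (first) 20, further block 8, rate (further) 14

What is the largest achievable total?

Rank every tier by rate: Blood Drive/T1 26 > Food Bank/T1 25 > Blood Drive/T2 23 > Food Bank/T2 21 > Coat Drive/T1 20 > Coat Drive/T2 14 > Meals/T1 7 > Meals/T2 6.
Fill Blood Drive T1 block (8 at 26) → 18 left.
Fill Food Bank T1 block (5 at 25) → 13 left.
Blood Drive/T2 (23): +8 → 5 left.
5 remain; put them into Food Bank T2 at 21.
Total = 26×8 + 25×5 + 23×8 + 21×5 = 622.

622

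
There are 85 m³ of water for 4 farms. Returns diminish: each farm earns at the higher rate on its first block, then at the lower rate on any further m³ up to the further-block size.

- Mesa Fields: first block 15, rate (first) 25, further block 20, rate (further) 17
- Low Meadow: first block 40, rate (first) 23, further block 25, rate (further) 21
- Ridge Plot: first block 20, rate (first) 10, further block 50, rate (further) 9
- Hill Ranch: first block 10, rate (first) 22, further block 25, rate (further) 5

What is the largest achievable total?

Treat each block as its own option and order by rate: Mesa Fields/first 25 > Low Meadow/first 23 > Hill Ranch/first 22 > Low Meadow/second 21 > Mesa Fields/second 17 > Ridge Plot/first 10 > Ridge Plot/second 9 > Hill Ranch/second 5.
Fill Mesa Fields first block (15 at 25) → 70 left.
Low Meadow/first (23): +40 → 30 left.
Hill Ranch first at 22: fill all 10 → 20 left.
Low Meadow second at 21: only 20 left, fill 20.
Total = 25×15 + 23×40 + 22×10 + 21×20 = 1935.

1935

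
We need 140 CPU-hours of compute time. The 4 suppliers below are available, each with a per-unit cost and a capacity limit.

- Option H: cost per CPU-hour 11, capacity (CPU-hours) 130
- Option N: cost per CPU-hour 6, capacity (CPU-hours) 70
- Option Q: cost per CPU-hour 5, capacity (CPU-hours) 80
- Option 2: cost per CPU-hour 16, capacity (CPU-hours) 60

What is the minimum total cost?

760

Cheapest first:
Option Q at 5: take all 80 CPU-hours — 60 still needed.
Option N at 6: take 60 of its 70 — requirement met.
Option H, Option 2: unused.
Cost = 80×5 + 60×6 = 760.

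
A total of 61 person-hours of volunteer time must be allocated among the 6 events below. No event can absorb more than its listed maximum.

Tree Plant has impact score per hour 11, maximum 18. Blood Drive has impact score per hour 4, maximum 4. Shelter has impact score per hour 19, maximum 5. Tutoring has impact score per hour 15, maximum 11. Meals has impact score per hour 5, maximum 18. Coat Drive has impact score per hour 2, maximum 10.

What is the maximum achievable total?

Highest impact score per hour first: Shelter 19 > Tutoring 15 > Tree Plant 11 > Meals 5 > Blood Drive 4 > Coat Drive 2.
Shelter: +5 to 5 (cap) — 56 left.
Tutoring: +11 to 11 (cap) — 45 left.
Give Tree Plant 18 to hit its cap of 18 — 27 left.
Meals: +18 to 18 (cap) — 9 left.
Blood Drive: +4 to 4 (cap) — 5 left.
Coat Drive: +5 (room for 10) → 5. Pool exhausted.
Total = 11×18 + 4×4 + 19×5 + 15×11 + 5×18 + 2×5 = 574.

574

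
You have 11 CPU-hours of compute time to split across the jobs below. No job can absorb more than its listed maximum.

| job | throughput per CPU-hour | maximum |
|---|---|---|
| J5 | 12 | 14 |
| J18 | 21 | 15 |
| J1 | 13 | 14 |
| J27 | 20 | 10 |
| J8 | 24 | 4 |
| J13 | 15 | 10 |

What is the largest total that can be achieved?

243

Highest throughput per CPU-hour first: J8 24 > J18 21 > J27 20 > J13 15 > J1 13 > J5 12.
J8 takes 4 to reach its cap of 4 → 7 left.
J18: +7 (room for 15) → 7. Pool exhausted.
Total = 21×7 + 24×4 = 243.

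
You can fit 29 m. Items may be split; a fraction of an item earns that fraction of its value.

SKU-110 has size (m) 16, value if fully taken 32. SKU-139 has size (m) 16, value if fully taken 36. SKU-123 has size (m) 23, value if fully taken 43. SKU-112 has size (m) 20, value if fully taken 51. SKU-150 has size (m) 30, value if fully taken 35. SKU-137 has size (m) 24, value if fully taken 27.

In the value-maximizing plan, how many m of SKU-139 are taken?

Rank by value-to-size ratio: SKU-112 51/20≈2.55, SKU-139 36/16≈2.25, SKU-110 32/16≈2, SKU-123 43/23≈1.87, SKU-150 35/30≈1.17, SKU-137 27/24≈1.12.
All 20 m of SKU-112 fit (value 51) ; 9 remain.
9 m left: a 9/16 share of SKU-139 gives 36×9/16 = 20.25.

9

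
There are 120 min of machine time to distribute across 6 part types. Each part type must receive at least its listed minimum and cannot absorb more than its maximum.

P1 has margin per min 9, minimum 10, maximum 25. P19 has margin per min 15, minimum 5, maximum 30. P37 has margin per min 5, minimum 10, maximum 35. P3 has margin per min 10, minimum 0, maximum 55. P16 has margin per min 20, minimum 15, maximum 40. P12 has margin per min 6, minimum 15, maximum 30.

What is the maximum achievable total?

1630

Meeting every minimum uses 10+5+10+0+15+15 = 55 min, leaving 65.
Rank by margin per min: P16 20 > P19 15 > P3 10 > P1 9 > P12 6 > P37 5.
Give P16 25 more to hit its cap of 40 → 40 left.
P19 takes 25 more to reach its cap of 30 → 15 left.
P3: +15 (room for 55) → 15. Pool exhausted.
Total = 9×10 + 15×30 + 5×10 + 10×15 + 20×40 + 6×15 = 1630.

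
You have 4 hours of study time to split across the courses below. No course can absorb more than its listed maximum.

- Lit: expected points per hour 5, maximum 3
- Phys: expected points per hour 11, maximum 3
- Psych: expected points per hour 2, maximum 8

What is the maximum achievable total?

Highest expected points per hour first: Phys 11 > Lit 5 > Psych 2.
Phys: +3 to 3 (cap) → 1 left.
Lit: +1 (room for 3) → 1. Pool exhausted.
Total = 5×1 + 11×3 = 38.

38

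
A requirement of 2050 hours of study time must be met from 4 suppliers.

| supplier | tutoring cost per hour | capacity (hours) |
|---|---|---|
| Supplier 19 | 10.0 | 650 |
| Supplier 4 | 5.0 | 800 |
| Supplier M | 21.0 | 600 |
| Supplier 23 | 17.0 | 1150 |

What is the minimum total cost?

20700

Fill from the cheapest supplier first.
Take 800 from Supplier 4 at 5.0 → need 1250 more.
Supplier 19 at 10.0: take all 650 hours → 600 still needed.
Supplier 23 (17.0): take the remaining 600 → done.
Supplier M: unused.
Cost = 800×5.0 + 650×10.0 + 600×17.0 = 20700.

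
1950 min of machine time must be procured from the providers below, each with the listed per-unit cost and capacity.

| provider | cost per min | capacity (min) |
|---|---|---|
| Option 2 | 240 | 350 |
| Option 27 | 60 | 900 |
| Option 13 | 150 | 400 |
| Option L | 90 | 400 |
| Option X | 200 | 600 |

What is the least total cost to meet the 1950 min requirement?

Cheapest first:
Option 27 at 60: take all 900 min ; 1050 still needed.
Option L at 90: take all 400 min ; 650 still needed.
Option 13 at 150: take all 400 min ; 250 still needed.
Take 250 from Option X at 200 to finish.
Option 2: unused.
Cost = 900×60 + 400×90 + 400×150 + 250×200 = 200000.

200000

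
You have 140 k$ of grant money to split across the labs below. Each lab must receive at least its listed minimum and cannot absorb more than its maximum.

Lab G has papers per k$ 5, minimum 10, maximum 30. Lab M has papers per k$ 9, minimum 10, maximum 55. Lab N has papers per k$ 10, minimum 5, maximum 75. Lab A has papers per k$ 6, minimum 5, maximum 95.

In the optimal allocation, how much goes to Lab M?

50

Meeting every minimum uses 10+10+5+5 = 30 k$, leaving 110.
Rank by papers per k$: Lab N 10 > Lab M 9 > Lab A 6 > Lab G 5.
Give Lab N 70 more to hit its cap of 75 ; 40 left.
Lab M: +40 (room for 45) → 50. Pool exhausted.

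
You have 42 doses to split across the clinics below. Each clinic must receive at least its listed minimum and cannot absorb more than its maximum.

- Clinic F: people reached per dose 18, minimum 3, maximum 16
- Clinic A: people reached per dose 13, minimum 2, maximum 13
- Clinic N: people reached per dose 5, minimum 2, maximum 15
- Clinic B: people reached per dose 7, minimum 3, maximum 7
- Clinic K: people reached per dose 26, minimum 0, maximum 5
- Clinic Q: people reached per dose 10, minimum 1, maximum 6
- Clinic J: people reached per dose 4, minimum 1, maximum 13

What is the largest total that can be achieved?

Meeting every minimum uses 3+2+2+3+0+1+1 = 12 doses, leaving 30.
Rank by people reached per dose: Clinic K 26 > Clinic F 18 > Clinic A 13 > Clinic Q 10 > Clinic B 7 > Clinic N 5 > Clinic J 4.
Clinic K: +5 to 5 (cap) ; 25 left.
Give Clinic F 13 more to hit its cap of 16 ; 12 left.
Give Clinic A 11 more to hit its cap of 13 ; 1 left.
Clinic Q has room for 5 more but only 1 remain, so it gets 2.
Total = 18×16 + 13×13 + 5×2 + 7×3 + 26×5 + 10×2 + 4×1 = 642.

642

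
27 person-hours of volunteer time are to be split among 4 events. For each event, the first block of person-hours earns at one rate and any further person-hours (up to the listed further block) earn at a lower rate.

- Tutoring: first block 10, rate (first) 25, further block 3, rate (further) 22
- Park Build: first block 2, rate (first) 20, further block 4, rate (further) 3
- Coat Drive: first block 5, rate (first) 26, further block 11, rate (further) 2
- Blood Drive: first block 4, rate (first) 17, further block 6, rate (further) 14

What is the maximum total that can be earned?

596

Order all 8 blocks by rate: Coat Drive/T1 26 > Tutoring/T1 25 > Tutoring/T2 22 > Park Build/T1 20 > Blood Drive/T1 17 > Blood Drive/T2 14 > Park Build/T2 3 > Coat Drive/T2 2.
Fill Coat Drive T1 block (5 at 26) → 22 left.
Tutoring/T1 (25): +10 → 12 left.
Tutoring/T2 (22): +3 → 9 left.
Park Build T1 at 20: fill all 2 → 7 left.
Blood Drive T1 at 17: fill all 4 → 3 left.
Blood Drive/T2: +3 of 6 at 14; pool empty.
Total = 26×5 + 25×10 + 22×3 + 20×2 + 17×4 + 14×3 = 596.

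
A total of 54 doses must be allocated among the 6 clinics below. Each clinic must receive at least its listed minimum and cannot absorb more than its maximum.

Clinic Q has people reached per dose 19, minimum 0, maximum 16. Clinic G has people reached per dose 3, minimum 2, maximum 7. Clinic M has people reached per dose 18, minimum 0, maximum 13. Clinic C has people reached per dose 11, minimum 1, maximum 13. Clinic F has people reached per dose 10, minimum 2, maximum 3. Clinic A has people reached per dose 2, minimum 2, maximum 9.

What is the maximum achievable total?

Meeting every minimum uses 0+2+0+1+2+2 = 7 doses, leaving 47.
Rank by people reached per dose: Clinic Q 19 > Clinic M 18 > Clinic C 11 > Clinic F 10 > Clinic G 3 > Clinic A 2.
Give Clinic Q 16 more to hit its cap of 16 → 31 left.
Clinic M takes 13 more to reach its cap of 13 → 18 left.
Clinic C: +12 to 13 (cap) → 6 left.
Clinic F takes 1 more to reach its cap of 3 → 5 left.
Give Clinic G 5 more to hit its cap of 7 → 0 left.
Total = 19×16 + 3×7 + 18×13 + 11×13 + 10×3 + 2×2 = 736.

736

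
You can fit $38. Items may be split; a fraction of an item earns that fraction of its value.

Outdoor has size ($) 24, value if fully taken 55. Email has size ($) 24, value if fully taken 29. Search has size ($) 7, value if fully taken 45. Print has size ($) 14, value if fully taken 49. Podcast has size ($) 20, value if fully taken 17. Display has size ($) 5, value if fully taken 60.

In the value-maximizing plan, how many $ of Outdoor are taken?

12

Best value per unit of size first: Display 60/5≈12, Search 45/7≈6.43, Print 49/14≈3.5, Outdoor 55/24≈2.29, Email 29/24≈1.21, Podcast 17/20≈0.85.
All 5 $ of Display fit (value 60) → 33 remain.
Take all of Search (7 $, value 45) → 26 $ left.
Take all of Print (14 $, value 49) → 12 $ left.
12 $ left: a 12/24 share of Outdoor gives 55×12/24 = 27.5.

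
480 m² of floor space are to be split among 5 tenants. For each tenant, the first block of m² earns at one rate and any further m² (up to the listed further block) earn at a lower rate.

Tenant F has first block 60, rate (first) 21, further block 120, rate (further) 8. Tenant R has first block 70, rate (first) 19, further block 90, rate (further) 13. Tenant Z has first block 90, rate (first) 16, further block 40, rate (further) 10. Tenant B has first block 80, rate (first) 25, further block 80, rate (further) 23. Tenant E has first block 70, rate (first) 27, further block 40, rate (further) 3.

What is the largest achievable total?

10150

Treat each block as its own option and order by rate: Tenant E/T1 27 > Tenant B/T1 25 > Tenant B/T2 23 > Tenant F/T1 21 > Tenant R/T1 19 > Tenant Z/T1 16 > Tenant R/T2 13 > Tenant Z/T2 10 > Tenant F/T2 8 > Tenant E/T2 3.
Tenant E T1 at 27: fill all 70 — 410 left.
Tenant B T1 at 25: fill all 80 — 330 left.
Tenant B T2 at 23: fill all 80 — 250 left.
Tenant F T1 at 21: fill all 60 — 190 left.
Fill Tenant R T1 block (70 at 19) — 120 left.
Fill Tenant Z T1 block (90 at 16) — 30 left.
Tenant R T2 at 13: only 30 left, fill 30.
Total = 27×70 + 25×80 + 23×80 + 21×60 + 19×70 + 16×90 + 13×30 = 10150.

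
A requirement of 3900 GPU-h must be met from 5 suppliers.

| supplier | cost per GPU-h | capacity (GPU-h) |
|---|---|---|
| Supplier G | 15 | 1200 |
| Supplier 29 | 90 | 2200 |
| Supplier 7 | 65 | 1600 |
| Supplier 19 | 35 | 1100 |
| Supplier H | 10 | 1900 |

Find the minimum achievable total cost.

65000

Use suppliers in increasing cost order.
Supplier H at 10: take all 1900 GPU-h → 2000 still needed.
Take 1200 from Supplier G at 15 → need 800 more.
Supplier 19 (35): take the remaining 800 → done.
Supplier 7, Supplier 29: unused.
Cost = 1900×10 + 1200×15 + 800×35 = 65000.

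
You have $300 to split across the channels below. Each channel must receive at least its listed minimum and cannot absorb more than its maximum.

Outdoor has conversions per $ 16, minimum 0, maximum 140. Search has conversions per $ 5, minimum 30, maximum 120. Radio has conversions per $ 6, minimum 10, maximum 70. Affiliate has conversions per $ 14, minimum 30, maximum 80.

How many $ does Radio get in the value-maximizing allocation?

50

Meeting every minimum uses 0+30+10+30 = 70 $, leaving 230.
Highest conversions per $ first: Outdoor 16 > Affiliate 14 > Radio 6 > Search 5.
Give Outdoor 140 more to hit its cap of 140 → 90 left.
Affiliate takes 50 more to reach its cap of 80 → 40 left.
Radio has room for 60 more but only 40 remain, so it gets 50.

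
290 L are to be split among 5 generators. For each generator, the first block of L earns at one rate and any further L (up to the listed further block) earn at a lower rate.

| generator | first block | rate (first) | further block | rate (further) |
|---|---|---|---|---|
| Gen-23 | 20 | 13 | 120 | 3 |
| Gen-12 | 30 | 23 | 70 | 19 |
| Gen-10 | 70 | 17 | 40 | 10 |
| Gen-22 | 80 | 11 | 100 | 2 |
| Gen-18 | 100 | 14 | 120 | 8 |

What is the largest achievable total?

Rank every tier by rate: Gen-12/tier1 23 > Gen-12/tier2 19 > Gen-10/tier1 17 > Gen-18/tier1 14 > Gen-23/tier1 13 > Gen-22/tier1 11 > Gen-10/tier2 10 > Gen-18/tier2 8 > Gen-23/tier2 3 > Gen-22/tier2 2.
Gen-12/tier1 (23): +30 → 260 left.
Gen-12 tier2 at 19: fill all 70 → 190 left.
Gen-10/tier1 (17): +70 → 120 left.
Fill Gen-18 tier1 block (100 at 14) → 20 left.
Gen-23 tier1 at 13: fill all 20 → 0 left.
Total = 23×30 + 19×70 + 17×70 + 14×100 + 13×20 = 4870.

4870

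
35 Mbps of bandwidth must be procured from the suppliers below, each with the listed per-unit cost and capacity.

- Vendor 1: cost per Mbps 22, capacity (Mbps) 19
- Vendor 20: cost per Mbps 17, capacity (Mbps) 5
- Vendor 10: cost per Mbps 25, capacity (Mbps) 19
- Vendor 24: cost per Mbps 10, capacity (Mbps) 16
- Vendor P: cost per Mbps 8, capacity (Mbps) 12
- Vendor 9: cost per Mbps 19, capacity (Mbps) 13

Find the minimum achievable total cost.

Use suppliers in increasing cost order.
Vendor P at 8: take all 12 Mbps ; 23 still needed.
Vendor 24 at 10: take all 16 Mbps ; 7 still needed.
Vendor 20 (17): use full 5 ; 2 Mbps to go.
Take 2 from Vendor 9 at 19 to finish.
Vendor 1, Vendor 10: unused.
Cost = 12×8 + 16×10 + 5×17 + 2×19 = 379.

379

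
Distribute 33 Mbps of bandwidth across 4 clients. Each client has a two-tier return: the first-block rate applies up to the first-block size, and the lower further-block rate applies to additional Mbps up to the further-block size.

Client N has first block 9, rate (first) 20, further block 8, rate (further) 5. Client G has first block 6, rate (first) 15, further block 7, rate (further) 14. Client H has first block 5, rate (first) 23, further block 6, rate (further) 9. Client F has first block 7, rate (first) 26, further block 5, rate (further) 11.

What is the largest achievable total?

651

Order all 8 blocks by rate: Client F/tier1 26 > Client H/tier1 23 > Client N/tier1 20 > Client G/tier1 15 > Client G/tier2 14 > Client F/tier2 11 > Client H/tier2 9 > Client N/tier2 5.
Fill Client F tier1 block (7 at 26) — 26 left.
Client H tier1 at 23: fill all 5 — 21 left.
Fill Client N tier1 block (9 at 20) — 12 left.
Client G/tier1 (15): +6 — 6 left.
Client G/tier2: +6 of 7 at 14; pool empty.
Total = 26×7 + 23×5 + 20×9 + 15×6 + 14×6 = 651.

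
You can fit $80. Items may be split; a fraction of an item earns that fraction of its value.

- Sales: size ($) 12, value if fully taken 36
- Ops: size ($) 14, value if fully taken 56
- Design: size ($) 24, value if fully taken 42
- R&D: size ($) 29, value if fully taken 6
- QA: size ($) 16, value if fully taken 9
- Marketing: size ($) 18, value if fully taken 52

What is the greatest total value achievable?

192.75

Best value per unit of size first: Ops 56/14≈4, Sales 36/12≈3, Marketing 52/18≈2.89, Design 42/24≈1.75, QA 9/16≈0.562, R&D 6/29≈0.207.
Ops: take in full, 14 $ for value 56 ; 66 left.
All 12 $ of Sales fit (value 36) ; 54 remain.
Take all of Marketing (18 $, value 52) ; 36 $ left.
Take all of Design (24 $, value 42) ; 12 $ left.
Fill the last 12 $ with part of QA: 12/16 of it earns 6.75.
Total value = 192.75.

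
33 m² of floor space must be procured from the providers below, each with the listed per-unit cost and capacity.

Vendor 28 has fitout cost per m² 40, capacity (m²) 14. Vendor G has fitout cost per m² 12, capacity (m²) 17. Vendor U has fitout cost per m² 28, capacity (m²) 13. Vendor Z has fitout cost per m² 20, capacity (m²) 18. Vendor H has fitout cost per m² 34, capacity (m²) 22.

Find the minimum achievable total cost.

Use providers in increasing cost order.
Vendor G (12): use full 17 — 16 m² to go.
Vendor Z at 20: take 16 of its 18 — requirement met.
Vendor U, Vendor H, Vendor 28: unused.
Cost = 17×12 + 16×20 = 524.

524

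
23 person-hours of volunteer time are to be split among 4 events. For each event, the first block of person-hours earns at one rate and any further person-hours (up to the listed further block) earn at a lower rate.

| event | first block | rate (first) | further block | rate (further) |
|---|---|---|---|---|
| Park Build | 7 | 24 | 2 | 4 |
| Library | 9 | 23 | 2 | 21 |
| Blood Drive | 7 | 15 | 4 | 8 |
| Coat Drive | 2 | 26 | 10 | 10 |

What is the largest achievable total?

514

Order all 8 blocks by rate: Coat Drive/T1 26 > Park Build/T1 24 > Library/T1 23 > Library/T2 21 > Blood Drive/T1 15 > Coat Drive/T2 10 > Blood Drive/T2 8 > Park Build/T2 4.
Coat Drive/T1 (26): +2 ; 21 left.
Park Build T1 at 24: fill all 7 ; 14 left.
Library/T1 (23): +9 ; 5 left.
Library T2 at 21: fill all 2 ; 3 left.
Blood Drive/T1: +3 of 7 at 15; pool empty.
Total = 26×2 + 24×7 + 23×9 + 21×2 + 15×3 = 514.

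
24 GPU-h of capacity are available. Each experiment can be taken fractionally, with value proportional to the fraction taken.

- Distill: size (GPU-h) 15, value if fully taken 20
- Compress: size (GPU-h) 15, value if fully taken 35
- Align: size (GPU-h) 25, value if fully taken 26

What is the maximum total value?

47

Sort by value density: Compress 35/15≈2.33, Distill 20/15≈1.33, Align 26/25≈1.04.
Compress: take in full, 15 GPU-h for value 35 — 9 left.
9 GPU-h left: a 9/15 share of Distill gives 20×9/15 = 12.
Total value = 47.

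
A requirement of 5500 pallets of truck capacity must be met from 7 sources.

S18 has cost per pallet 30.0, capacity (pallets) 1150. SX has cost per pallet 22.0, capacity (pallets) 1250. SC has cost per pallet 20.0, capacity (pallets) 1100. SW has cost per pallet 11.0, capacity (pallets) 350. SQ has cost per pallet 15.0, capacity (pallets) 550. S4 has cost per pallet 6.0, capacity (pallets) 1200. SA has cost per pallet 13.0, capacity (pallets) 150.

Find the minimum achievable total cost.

97750

Cheapest first:
S4 at 6.0: take all 1200 pallets → 4300 still needed.
SW at 11.0: take all 350 pallets → 3950 still needed.
SA (13.0): use full 150 → 3800 pallets to go.
SQ at 15.0: take all 550 pallets → 3250 still needed.
SC (20.0): use full 1100 → 2150 pallets to go.
SX (22.0): use full 1250 → 900 pallets to go.
S18 at 30.0: take 900 of its 1150 → requirement met.
Cost = 1200×6.0 + 350×11.0 + 150×13.0 + 550×15.0 + 1100×20.0 + 1250×22.0 + 900×30.0 = 97750.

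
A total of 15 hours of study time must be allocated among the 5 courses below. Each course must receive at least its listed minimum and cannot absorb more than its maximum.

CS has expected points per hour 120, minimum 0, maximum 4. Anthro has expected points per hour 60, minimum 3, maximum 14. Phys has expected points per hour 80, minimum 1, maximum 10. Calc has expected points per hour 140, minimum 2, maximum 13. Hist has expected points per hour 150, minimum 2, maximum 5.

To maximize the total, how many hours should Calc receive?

6

Meeting every minimum uses 0+3+1+2+2 = 8 hours, leaving 7.
Order the courses by expected points per hour: Hist 150 > Calc 140 > CS 120 > Phys 80 > Anthro 60.
Give Hist 3 more to hit its cap of 5 → 4 left.
Calc has room for 11 more but only 4 remain, so it gets 6.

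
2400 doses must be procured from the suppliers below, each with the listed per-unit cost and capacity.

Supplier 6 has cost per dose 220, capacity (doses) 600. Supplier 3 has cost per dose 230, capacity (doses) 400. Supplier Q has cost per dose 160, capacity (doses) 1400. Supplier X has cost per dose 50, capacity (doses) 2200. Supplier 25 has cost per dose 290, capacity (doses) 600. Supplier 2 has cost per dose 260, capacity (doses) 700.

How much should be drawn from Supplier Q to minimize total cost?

Cheapest first:
Take 2200 from Supplier X at 50 → need 200 more.
Take 200 from Supplier Q at 160 to finish.
Supplier 6, Supplier 3, Supplier 2, Supplier 25: unused.

200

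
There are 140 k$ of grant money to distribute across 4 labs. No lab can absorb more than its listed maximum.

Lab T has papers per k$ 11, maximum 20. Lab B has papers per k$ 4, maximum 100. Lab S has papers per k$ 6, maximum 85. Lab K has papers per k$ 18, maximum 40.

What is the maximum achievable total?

Highest papers per k$ first: Lab K 18 > Lab T 11 > Lab S 6 > Lab B 4.
Lab K takes 40 to reach its cap of 40 ; 100 left.
Lab T takes 20 to reach its cap of 20 ; 80 left.
Lab S has room for 85 but only 80 remain, so it gets 80.
Total = 11×20 + 6×80 + 18×40 = 1420.

1420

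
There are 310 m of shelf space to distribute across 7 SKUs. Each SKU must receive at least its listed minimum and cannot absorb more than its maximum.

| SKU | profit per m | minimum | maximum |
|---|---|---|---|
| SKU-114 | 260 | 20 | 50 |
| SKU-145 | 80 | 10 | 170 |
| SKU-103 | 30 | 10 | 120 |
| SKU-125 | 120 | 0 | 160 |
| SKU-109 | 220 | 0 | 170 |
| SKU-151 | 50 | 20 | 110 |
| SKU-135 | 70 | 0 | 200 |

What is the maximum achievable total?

58500

Meeting every minimum uses 20+10+10+0+0+20+0 = 60 m, leaving 250.
Order the SKUs by profit per m: SKU-114 260 > SKU-109 220 > SKU-125 120 > SKU-145 80 > SKU-135 70 > SKU-151 50 > SKU-103 30.
Give SKU-114 30 more to hit its cap of 50 → 220 left.
SKU-109: +170 to 170 (cap) → 50 left.
SKU-125 has room for 160 more but only 50 remain, so it gets 50.
Total = 260×50 + 80×10 + 30×10 + 120×50 + 220×170 + 50×20 = 58500.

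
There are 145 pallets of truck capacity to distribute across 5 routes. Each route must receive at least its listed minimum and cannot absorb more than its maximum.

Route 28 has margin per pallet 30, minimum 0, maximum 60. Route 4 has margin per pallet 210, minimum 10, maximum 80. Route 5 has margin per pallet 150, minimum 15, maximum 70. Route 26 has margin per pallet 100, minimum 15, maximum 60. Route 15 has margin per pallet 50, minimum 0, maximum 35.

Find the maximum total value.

25800

Meeting every minimum uses 0+10+15+15+0 = 40 pallets, leaving 105.
Order the routes by margin per pallet: Route 4 210 > Route 5 150 > Route 26 100 > Route 15 50 > Route 28 30.
Route 4 takes 70 more to reach its cap of 80 → 35 left.
Route 5 has room for 55 more but only 35 remain, so it gets 50.
Total = 210×80 + 150×50 + 100×15 = 25800.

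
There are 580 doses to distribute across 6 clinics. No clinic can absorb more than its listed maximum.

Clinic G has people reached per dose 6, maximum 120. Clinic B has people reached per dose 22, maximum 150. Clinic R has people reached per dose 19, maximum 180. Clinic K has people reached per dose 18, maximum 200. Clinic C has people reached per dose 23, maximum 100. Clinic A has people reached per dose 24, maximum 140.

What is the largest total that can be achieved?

12560

Highest people reached per dose first: Clinic A 24 > Clinic C 23 > Clinic B 22 > Clinic R 19 > Clinic K 18 > Clinic G 6.
Clinic A: +140 to 140 (cap) → 440 left.
Clinic C takes 100 to reach its cap of 100 → 340 left.
Clinic B: +150 to 150 (cap) → 190 left.
Clinic R takes 180 to reach its cap of 180 → 10 left.
Clinic K has room for 200 but only 10 remain, so it gets 10.
Total = 22×150 + 19×180 + 18×10 + 23×100 + 24×140 = 12560.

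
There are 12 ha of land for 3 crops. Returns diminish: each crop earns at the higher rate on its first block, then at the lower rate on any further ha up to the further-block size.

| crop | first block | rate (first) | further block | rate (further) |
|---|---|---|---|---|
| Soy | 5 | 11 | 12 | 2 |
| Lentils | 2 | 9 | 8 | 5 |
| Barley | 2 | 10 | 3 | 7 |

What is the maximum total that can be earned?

114

Treat each block as its own option and order by rate: Soy/T1 11 > Barley/T1 10 > Lentils/T1 9 > Barley/T2 7 > Lentils/T2 5 > Soy/T2 2.
Soy T1 at 11: fill all 5 ; 7 left.
Fill Barley T1 block (2 at 10) ; 5 left.
Lentils/T1 (9): +2 ; 3 left.
Fill Barley T2 block (3 at 7) ; 0 left.
Total = 11×5 + 10×2 + 9×2 + 7×3 = 114.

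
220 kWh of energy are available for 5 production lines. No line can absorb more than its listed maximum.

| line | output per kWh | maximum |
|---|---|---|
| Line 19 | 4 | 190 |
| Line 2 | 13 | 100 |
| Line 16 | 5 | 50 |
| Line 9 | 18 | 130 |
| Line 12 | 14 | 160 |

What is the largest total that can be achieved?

3600

Rank by output per kWh: Line 9 18 > Line 12 14 > Line 2 13 > Line 16 5 > Line 19 4.
Line 9: +130 to 130 (cap) ; 90 left.
Only 90 left; Line 12 takes them to reach 90.
Total = 18×130 + 14×90 = 3600.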